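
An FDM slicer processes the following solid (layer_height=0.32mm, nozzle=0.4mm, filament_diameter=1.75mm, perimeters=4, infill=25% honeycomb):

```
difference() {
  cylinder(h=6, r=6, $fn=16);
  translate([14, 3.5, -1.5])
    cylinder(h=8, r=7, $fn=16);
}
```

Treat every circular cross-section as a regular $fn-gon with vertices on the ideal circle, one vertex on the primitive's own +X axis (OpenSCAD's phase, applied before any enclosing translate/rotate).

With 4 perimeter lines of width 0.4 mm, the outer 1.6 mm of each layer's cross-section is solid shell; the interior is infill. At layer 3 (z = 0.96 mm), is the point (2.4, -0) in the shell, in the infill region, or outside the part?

infill

At z = 0.96 mm: the cylinder: section is a regular 16-gon, circumradius r=6; the r=7 cylinder at (14, 3.5) gives a regular 16-gon of circumradius 7 (constant along its height); Subtracting the remaining from the first: starting from the r=6 cylinder, the r=7 cylinder at (14, 3.5) misses the remaining region (no effect) — 1 connected region. Overall, the cross-section is a single solid region. The nearest boundary edge runs (5.54, 2.30)→(6.00, 0.00); distance from the point to it = 3.53 mm. The point is inside the cross-section and 3.53 mm from the nearest boundary — more than the 1.6 mm shell width (4 × 0.4), so it's in the infill interior.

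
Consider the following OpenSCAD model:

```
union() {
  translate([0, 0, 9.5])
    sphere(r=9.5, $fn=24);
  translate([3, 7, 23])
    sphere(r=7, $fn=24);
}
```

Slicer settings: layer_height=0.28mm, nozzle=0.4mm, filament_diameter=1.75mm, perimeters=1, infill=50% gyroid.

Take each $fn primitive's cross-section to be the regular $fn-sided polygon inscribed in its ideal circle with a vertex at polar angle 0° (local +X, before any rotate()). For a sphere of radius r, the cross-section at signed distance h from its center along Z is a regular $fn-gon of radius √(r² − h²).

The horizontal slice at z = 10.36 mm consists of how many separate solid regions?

1

At z = 10.36 mm: the r=9.5 sphere contributes a regular 24-gon of circumradius √(9.5²−0.86²) = 9.461; the sphere at (3, 7) does not reach this height (|z−center|=12.640 > r=7); Combining (union): only the r=9.5 sphere is present, so the union is just that shape — 1 connected region. The result has 1 disconnected region.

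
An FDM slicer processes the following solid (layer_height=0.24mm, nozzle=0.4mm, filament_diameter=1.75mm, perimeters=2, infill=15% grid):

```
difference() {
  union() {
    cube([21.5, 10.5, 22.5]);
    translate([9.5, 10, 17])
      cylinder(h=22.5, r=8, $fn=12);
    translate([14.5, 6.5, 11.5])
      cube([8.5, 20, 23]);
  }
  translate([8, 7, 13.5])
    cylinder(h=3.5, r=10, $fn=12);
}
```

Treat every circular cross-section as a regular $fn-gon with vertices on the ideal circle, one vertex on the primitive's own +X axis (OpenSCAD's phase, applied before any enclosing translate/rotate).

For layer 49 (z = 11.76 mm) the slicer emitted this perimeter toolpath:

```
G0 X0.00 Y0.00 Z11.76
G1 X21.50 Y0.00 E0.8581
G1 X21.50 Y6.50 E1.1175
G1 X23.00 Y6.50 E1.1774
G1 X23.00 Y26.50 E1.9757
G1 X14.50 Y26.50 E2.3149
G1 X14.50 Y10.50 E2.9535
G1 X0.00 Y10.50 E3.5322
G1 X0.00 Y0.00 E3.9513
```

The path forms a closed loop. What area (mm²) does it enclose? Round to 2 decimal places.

Apply the shoelace formula to the sequence of (X, Y) vertices; enclosed area = 367.75 mm².

367.75 mm²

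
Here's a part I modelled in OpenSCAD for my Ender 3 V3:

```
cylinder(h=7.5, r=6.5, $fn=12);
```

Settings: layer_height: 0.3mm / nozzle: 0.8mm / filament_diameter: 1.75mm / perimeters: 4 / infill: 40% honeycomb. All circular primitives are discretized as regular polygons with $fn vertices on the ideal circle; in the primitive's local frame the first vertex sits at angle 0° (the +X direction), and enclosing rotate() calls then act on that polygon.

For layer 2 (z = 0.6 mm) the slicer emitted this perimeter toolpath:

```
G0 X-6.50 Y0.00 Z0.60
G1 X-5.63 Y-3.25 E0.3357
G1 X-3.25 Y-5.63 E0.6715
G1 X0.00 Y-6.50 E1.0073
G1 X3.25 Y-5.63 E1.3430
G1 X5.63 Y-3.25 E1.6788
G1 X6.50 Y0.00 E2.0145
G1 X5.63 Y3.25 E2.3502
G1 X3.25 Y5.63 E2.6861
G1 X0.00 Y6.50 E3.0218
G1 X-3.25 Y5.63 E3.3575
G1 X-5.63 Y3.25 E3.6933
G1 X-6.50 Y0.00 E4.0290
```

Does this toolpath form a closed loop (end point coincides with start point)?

Start point (G0): (-6.50, 0.00). End point (last G1): the path returns to the start — closed.

yes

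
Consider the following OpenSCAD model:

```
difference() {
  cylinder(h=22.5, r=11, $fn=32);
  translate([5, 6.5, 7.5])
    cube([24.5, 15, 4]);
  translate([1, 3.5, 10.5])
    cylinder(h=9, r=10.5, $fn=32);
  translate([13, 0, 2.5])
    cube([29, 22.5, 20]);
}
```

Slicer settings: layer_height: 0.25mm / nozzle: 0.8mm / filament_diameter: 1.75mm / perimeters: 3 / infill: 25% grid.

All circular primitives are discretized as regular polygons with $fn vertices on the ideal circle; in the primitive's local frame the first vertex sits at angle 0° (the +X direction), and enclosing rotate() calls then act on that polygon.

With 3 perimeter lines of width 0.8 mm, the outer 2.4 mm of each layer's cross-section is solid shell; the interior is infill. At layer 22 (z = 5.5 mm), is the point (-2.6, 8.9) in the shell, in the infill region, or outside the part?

shell

At z = 5.5 mm: the r=11 cylinder gives a regular 32-gon of circumradius 11 (constant along its height); the cube at (5, 6.5) is absent (z outside [7.5, 11.5]); the cylinder at (1, 3.5) is absent (z outside [10.5, 19.5]); the cube at (13, 0) is present — its section is the full 29×22.5 rectangle; After the difference (first − rest): starting from the r=11 cylinder, the 29×22.5 cube at (13, 0) misses the remaining region (no effect) — 1 connected region. Overall, the cross-section is a single solid region. The nearest boundary edge runs (-4.21, 10.16)→(-2.15, 10.79); distance from the point to it = 1.68 mm. The point is inside the cross-section, 1.68 mm from the nearest boundary — within the 2.4 mm shell band (3 × 0.8).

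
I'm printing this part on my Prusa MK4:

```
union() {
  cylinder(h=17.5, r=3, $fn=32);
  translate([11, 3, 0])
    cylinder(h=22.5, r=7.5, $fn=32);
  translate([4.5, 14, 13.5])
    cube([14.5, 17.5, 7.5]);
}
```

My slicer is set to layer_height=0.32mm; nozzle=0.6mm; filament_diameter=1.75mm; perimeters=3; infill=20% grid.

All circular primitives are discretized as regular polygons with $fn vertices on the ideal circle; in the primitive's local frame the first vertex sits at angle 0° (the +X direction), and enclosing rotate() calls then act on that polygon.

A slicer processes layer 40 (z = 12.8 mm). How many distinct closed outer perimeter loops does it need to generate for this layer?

2

At z = 12.8 mm: the r=3 cylinder gives a regular 32-gon of circumradius 3 (constant along its height); the cylinder at (11, 3): section is a regular 32-gon, circumradius r=7.5; the cube at (4.5, 14) does not reach this height (z outside [13.5, 21]); Taking the union: the 2 present regions are separate (no shared area or edge), so areas and boundary lengths simply add and each stays a separate island — 2 connected regions. The result has 2 disconnected regions.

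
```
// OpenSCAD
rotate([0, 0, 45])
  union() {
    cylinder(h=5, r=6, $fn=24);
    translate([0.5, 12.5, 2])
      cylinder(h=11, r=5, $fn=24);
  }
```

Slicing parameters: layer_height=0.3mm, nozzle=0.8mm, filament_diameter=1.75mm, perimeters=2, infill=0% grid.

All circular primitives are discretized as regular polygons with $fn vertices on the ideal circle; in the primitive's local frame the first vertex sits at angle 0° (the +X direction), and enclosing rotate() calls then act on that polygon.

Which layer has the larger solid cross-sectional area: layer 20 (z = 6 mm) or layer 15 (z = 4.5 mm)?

layer 15 (z = 4.5 mm)

Layer 20 (z = 6): the cylinder does not reach this height (z outside [0, 5]); the r=5 cylinder at (0.5, 12.5) gives a regular 24-gon of circumradius 5 (constant along its height) (area = (24/2)·5.000²·sin(360°/24) = 77.65 mm²); Taking the union: only the r=5 cylinder at (0.5, 12.5) is present, so the union is just that shape — area = 77.65 mm²; (whole slice rotated 45° about Z — lengths, areas and connectivity unchanged). So its area = 77.65 mm². Layer 15 (z = 4.5): the r=6 cylinder contributes a regular 24-gon of circumradius 6 (area = (24/2)·6.000²·sin(360°/24) = 111.81 mm²); the cylinder at (0.5, 12.5): section is a regular 24-gon, circumradius r=5 (area = (24/2)·5.000²·sin(360°/24) = 77.65 mm²); Taking the union: the 2 present regions are separate (no shared area or edge), so areas and boundary lengths simply add and each stays a separate island — area = 189.46 mm²; (whole slice rotated 45° about Z — lengths, areas and connectivity unchanged). So its area = 189.46 mm². Layer 15 is larger (189.46 vs 77.65 mm²).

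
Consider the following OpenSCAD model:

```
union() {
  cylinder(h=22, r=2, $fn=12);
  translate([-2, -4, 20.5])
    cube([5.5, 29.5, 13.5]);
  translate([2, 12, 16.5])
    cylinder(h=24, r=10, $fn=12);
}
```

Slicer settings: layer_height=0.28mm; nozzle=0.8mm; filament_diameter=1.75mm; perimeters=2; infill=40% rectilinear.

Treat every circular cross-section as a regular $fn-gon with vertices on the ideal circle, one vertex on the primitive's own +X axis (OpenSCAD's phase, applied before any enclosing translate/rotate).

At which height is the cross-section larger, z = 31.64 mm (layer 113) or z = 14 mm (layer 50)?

layer 113 (z = 31.64 mm)

Layer 113 (z = 31.64): the cylinder does not reach this height (z outside [0, 22]); the 5.5×29.5 cube at (-2, -4) contributes its full rectangle (area 162.25 mm²); the r=10 cylinder at (2, 12) contributes a regular 12-gon of circumradius 10 (area = (12/2)·10.000²·sin(360°/12) = 300.00 mm²); Combining (union): the regions partially overlap — summed areas 462.25 mm² minus the doubly-counted overlap 105.11 mm² gives 357.14 mm² — area = 357.14 mm². So its area = 357.14 mm². Layer 50 (z = 14): the r=2 cylinder contributes a regular 12-gon of circumradius 2 (area = (12/2)·2.000²·sin(360°/12) = 12.00 mm²); the cube at (-2, -4) is absent (z outside [20.5, 34]); the cylinder at (2, 12) is absent (z outside [16.5, 40.5]); Merging all regions: only the r=2 cylinder is present, so the union is just that shape — area = 12.00 mm². So its area = 12.00 mm². Layer 113 is larger (357.14 vs 12.00 mm²).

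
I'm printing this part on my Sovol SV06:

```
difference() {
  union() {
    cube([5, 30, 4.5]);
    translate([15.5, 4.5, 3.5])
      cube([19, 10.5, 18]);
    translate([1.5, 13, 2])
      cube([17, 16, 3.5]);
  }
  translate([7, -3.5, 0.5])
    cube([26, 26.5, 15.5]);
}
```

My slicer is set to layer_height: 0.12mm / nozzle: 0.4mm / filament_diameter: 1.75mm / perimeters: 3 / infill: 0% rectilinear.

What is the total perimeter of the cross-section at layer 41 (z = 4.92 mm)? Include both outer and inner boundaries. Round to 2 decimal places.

90.00 mm

At z = 4.92 mm: the cube is not intersected at this z (z outside [0, 4.5]); the cube at (15.5, 4.5) is present — its section is the full 19×10.5 rectangle (perimeter 59.00 mm); the cube at (1.5, 13) (footprint 17×16) is included at this height (perimeter 66.00 mm); Combining (union): the regions partially overlap (shared area 6.00 mm²), so the edge portions inside another operand are dropped and the merged outline is re-measured after clipping — boundary = 115.00 mm; the cube at (7, -3.5) is present — its section is the full 26×26.5 rectangle (perimeter 105.00 mm); Taking the first minus the rest: starting from the result so far, the 26×26.5 cube at (7, -3.5) partially overlaps it — only the 292.75 mm² overlap (of its 689.00 mm²) is removed, clipping the outline — boundary = 90.00 mm. Overall, the cross-section has 2 separate islands. Total boundary length (outer) = 90.00 mm.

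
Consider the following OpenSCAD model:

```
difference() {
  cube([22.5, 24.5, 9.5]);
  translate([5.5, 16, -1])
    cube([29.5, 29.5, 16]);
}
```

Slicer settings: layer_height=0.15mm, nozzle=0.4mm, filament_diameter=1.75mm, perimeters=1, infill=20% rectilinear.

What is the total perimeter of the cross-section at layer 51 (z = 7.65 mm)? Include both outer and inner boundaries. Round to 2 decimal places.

94.00 mm

At z = 7.65 mm: the cube is present — its section is the full 22.5×24.5 rectangle (perimeter 94.00 mm); the cube at (5.5, 16) (footprint 29.5×29.5) is included at this height (perimeter 118.00 mm); Subtracting the remaining from the first: starting from the 22.5×24.5 cube, the 29.5×29.5 cube at (5.5, 16) partially overlaps it — only the 144.50 mm² overlap (of its 870.25 mm²) is removed, clipping the outline — boundary = 94.00 mm. Overall, the cross-section is a single solid region. Total boundary length (outer) = 94.00 mm.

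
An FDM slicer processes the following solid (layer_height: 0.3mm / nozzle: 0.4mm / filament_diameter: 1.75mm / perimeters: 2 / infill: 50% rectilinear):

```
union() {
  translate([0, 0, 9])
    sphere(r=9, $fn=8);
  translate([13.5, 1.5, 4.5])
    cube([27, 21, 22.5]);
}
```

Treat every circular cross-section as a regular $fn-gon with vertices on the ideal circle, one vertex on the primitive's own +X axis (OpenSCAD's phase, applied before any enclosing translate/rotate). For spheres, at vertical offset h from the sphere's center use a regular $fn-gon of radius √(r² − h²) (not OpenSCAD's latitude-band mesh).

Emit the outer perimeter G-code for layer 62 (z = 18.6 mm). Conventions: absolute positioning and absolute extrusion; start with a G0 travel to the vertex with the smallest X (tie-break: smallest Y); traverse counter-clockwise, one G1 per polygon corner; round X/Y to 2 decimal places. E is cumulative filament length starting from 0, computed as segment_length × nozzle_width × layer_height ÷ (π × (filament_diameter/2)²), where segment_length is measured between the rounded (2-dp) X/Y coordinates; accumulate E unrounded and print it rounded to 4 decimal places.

G0 X13.50 Y1.50 Z18.60
G1 X40.50 Y1.50 E1.3470
G1 X40.50 Y22.50 E2.3947
G1 X13.50 Y22.50 E3.7418
G1 X13.50 Y1.50 E4.7895

At z = 18.6 mm: the sphere is not intersected at this z (|z−center|=9.600 > r=9); the cube at (13.5, 1.5) is present — its section is the full 27×21 rectangle; Combining (union): only the 27×21 cube at (13.5, 1.5) is present, so the union is just that shape — 1 connected region. The outline is a single polygon with 4 vertices. Extrusion per mm of travel: 0.4 × 0.3 / (π × 0.875²) = 0.049890. Accumulating E over each segment gives final E = 4.7895.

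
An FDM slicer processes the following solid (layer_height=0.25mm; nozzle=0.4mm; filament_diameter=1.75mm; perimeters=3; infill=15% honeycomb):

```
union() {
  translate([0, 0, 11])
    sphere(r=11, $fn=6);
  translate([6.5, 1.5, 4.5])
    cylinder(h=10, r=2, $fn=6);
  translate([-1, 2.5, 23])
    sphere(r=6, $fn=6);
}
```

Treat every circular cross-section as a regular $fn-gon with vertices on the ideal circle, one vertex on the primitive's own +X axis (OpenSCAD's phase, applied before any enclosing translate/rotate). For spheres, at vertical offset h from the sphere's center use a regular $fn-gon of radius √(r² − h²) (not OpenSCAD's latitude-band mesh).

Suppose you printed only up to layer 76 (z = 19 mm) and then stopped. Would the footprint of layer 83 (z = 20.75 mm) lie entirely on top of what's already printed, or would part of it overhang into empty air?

part overhangs

Compare the two slices. At z = 19: the r=11 sphere slices to a regular 6-gon of circumradius 7.550 (√(r²−h²) with h=8 from center) (area = (6/2)·7.550²·sin(360°/6) = 148.09 mm²); the cylinder at (6.5, 1.5) is absent (z outside [4.5, 14.5]); the sphere at (-1, 2.5): section is a regular 6-gon, circumradius = √(r²−h²) = √(6²−4²) = 4.472 (area = (6/2)·4.472²·sin(360°/6) = 51.96 mm²); Taking the union: the r=6 sphere at (-1, 2.5) lies entirely inside the r=11 sphere, so the union is just the r=11 sphere — area = 148.09 mm². At z = 20.75: the r=11 sphere slices to a regular 6-gon of circumradius 5.093 (√(r²−h²) with h=9.75 from center) (area = (6/2)·5.093²·sin(360°/6) = 67.39 mm²); the cylinder at (6.5, 1.5) is absent (z outside [4.5, 14.5]); the r=6 sphere at (-1, 2.5) contributes a regular 6-gon of circumradius √(6²−2.25²) = 5.562 (area = (6/2)·5.562²·sin(360°/6) = 80.38 mm²); Combining (union): the regions partially overlap — summed areas 147.77 mm² minus the doubly-counted overlap 47.93 mm² gives 99.83 mm² — area = 99.83 mm². Checking containment: at z = 20.75 the cross-section extends beyond the z = 19 cross-section by about 6.61 mm².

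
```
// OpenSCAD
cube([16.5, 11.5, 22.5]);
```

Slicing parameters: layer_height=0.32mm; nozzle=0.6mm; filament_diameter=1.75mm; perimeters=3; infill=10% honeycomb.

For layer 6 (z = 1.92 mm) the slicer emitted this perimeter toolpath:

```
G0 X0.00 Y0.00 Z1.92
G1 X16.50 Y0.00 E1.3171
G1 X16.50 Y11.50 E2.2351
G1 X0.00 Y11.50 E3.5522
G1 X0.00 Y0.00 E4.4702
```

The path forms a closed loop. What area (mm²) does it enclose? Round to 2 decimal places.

Apply the shoelace formula to the sequence of (X, Y) vertices; enclosed area = 189.75 mm².

189.75 mm²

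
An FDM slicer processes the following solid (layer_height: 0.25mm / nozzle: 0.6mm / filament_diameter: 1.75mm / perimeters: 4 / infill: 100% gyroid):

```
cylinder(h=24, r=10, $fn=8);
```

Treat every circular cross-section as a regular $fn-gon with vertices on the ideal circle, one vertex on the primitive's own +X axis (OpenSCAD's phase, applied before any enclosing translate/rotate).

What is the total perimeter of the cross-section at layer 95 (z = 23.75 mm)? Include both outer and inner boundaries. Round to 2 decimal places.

61.23 mm

At z = 23.75 mm: the cylinder: section is a regular 8-gon, circumradius r=10 (perimeter = 2·8·10.000·sin(180°/8) = 61.23 mm). Overall, the cross-section is a single solid region. Total boundary length (outer) = 61.23 mm.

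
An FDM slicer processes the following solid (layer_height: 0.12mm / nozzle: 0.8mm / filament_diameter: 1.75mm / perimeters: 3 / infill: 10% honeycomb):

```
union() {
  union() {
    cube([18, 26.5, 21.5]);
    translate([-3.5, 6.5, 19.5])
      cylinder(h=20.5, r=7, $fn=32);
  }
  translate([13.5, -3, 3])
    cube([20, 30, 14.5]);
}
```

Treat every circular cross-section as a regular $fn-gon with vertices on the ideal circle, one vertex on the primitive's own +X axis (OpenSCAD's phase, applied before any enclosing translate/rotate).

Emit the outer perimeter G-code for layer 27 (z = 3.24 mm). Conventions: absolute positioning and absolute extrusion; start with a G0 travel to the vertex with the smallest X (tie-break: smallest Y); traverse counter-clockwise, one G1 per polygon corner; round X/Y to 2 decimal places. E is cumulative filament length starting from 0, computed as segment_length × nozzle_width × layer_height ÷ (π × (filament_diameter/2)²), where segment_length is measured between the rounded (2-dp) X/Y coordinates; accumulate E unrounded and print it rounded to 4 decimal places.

G0 X0.00 Y0.00 Z3.24
G1 X13.50 Y0.00 E0.5388
G1 X13.50 Y-3.00 E0.6586
G1 X33.50 Y-3.00 E1.4568
G1 X33.50 Y27.00 E2.6542
G1 X13.50 Y27.00 E3.4524
G1 X13.50 Y26.50 E3.4724
G1 X0.00 Y26.50 E4.0112
G1 X0.00 Y0.00 E5.0688

At z = 3.24 mm: the cube is present — its section is the full 18×26.5 rectangle; the cylinder at (-3.5, 6.5) is absent (z outside [19.5, 40]); Merging all regions: only the 18×26.5 cube is present, so the union is just that shape — 1 connected region; the cube at (13.5, -3) (footprint 20×30) is included at this height; Taking the union: the regions partially overlap (shared area 119.25 mm²), so overlapping operands fuse into one piece — 1 connected region. The outline is a single polygon with 8 vertices. Extrusion per mm of travel: 0.8 × 0.12 / (π × 0.875²) = 0.039912. Accumulating E over each segment gives final E = 5.0688.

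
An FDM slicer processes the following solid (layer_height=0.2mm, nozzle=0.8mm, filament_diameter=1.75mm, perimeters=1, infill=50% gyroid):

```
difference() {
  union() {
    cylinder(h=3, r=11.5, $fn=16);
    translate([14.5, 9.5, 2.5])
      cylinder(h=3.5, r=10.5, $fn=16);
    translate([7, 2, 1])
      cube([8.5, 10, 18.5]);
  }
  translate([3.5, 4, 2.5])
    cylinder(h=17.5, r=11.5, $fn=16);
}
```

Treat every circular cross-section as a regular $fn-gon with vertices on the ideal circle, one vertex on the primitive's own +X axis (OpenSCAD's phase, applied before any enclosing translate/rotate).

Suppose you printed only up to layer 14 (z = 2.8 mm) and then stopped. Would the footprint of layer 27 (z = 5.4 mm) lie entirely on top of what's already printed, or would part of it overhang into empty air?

entirely on top

Compare the two slices. At z = 2.8: the r=11.5 cylinder gives a regular 16-gon of circumradius 11.5 (constant along its height) (area = (16/2)·11.500²·sin(360°/16) = 404.88 mm²); the cylinder at (14.5, 9.5): section is a regular 16-gon, circumradius r=10.5 (area = (16/2)·10.500²·sin(360°/16) = 337.53 mm²); the cube at (7, 2) (footprint 8.5×10) is included at this height (area 85.00 mm²); Combining (union): the regions partially overlap — summed areas 827.41 mm² minus the doubly-counted overlap 124.18 mm² gives 703.22 mm² — area = 703.22 mm²; the cylinder at (3.5, 4): section is a regular 16-gon, circumradius r=11.5 (area = (16/2)·11.500²·sin(360°/16) = 404.88 mm²); After the difference (first − rest): starting from the result so far (703.22 mm²), the r=11.5 cylinder at (3.5, 4) partially overlaps it — only the 364.39 mm² overlap (of its 404.88 mm²) is removed, clipping the outline — area = 338.83 mm². At z = 5.4: the cylinder is absent (z outside [0, 3]); the r=10.5 cylinder at (14.5, 9.5) contributes a regular 16-gon of circumradius 10.5 (area = (16/2)·10.500²·sin(360°/16) = 337.53 mm²); the cube at (7, 2) (footprint 8.5×10) is included at this height (area 85.00 mm²); Taking the union: the regions partially overlap — summed areas 422.53 mm² minus the doubly-counted overlap 84.99 mm² gives 337.54 mm² — area = 337.54 mm²; the r=11.5 cylinder at (3.5, 4) gives a regular 16-gon of circumradius 11.5 (constant along its height) (area = (16/2)·11.500²·sin(360°/16) = 404.88 mm²); Taking the first minus the rest: starting from the result so far (337.54 mm²), the r=11.5 cylinder at (3.5, 4) partially overlaps it — only the 118.20 mm² overlap (of its 404.88 mm²) is removed, clipping the outline — area = 219.34 mm². Checking containment: the cross-section at z = 5.4 is a subset of the cross-section at z = 2.8.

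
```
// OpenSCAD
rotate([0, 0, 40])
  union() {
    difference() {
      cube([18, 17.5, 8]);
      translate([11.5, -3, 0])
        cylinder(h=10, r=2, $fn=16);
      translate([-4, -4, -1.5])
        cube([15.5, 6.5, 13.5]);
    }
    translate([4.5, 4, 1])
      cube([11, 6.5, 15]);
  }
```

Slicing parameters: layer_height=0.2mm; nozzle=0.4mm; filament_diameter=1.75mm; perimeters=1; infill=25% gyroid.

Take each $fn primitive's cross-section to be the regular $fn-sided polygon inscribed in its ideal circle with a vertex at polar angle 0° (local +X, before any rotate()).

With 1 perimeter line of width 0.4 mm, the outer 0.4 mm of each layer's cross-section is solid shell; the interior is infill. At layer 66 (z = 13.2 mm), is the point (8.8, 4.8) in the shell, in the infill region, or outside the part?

At z = 13.2 mm: the cube is absent (z outside [0, 8]); the cylinder at (11.5, -3) is not intersected at this z (z outside [0, 10]); the cube at (-4, -4) is absent (z outside [-1.5, 12]); Subtracting the remaining from the first: the first operand is absent here, so nothing remains; the 11×6.5 cube at (4.5, 4) contributes its full rectangle; Taking the union: only the 11×6.5 cube at (4.5, 4) is present, so the union is just that shape — 1 connected region; (rotated 40° about Z; rotation is an isometry so areas/perimeters/island counts are preserved). Overall, the cross-section is a single solid region. Undo the 40° rotation: the query point maps to (9.827, -1.980) in the un-rotated model frame. The nearest boundary edge runs (4.50, 4.00)→(15.50, 4.00); distance from the point to it = 5.98 mm. The point is not inside any of the regions above, so it lies outside the cross-section (5.98 mm from the nearest boundary).

outside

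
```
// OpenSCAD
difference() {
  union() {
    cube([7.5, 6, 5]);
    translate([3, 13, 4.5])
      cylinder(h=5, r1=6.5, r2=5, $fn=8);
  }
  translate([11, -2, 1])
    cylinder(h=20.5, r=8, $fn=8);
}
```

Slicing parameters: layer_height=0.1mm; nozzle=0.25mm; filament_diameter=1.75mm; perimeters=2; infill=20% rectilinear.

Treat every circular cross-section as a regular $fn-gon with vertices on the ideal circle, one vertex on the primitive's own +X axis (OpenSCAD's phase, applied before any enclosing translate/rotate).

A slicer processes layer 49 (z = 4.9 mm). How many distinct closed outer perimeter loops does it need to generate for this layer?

At z = 4.9 mm: the cube is present — its section is the full 7.5×6 rectangle; the cone at (3, 13): at t=0.080 of its height the radius interpolates to r₁+(r₂−r₁)t = 6.380, giving a regular 8-gon of that circumradius; Taking the union: the 2 present regions are separate (no shared area or edge), so areas and boundary lengths simply add and each stays a separate island — 2 connected regions; the r=8 cylinder at (11, -2) contributes a regular 8-gon of circumradius 8; Subtracting the remaining from the first: starting from that combined region, the r=8 cylinder at (11, -2) partially overlaps it — only the 11.62 mm² overlap (of its 181.02 mm²) is removed, clipping the outline — 2 connected regions. The result has 2 disconnected regions.

2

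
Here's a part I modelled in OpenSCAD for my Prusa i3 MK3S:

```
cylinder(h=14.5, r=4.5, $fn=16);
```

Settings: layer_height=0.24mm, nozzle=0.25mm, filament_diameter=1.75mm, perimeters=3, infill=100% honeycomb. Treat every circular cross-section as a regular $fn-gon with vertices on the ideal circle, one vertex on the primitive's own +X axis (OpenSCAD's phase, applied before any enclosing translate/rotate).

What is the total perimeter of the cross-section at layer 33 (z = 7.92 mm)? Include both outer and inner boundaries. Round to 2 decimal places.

At z = 7.92 mm: the cylinder: section is a regular 16-gon, circumradius r=4.5 (perimeter = 2·16·4.500·sin(180°/16) = 28.09 mm). Overall, the cross-section is a single solid region. Total boundary length (outer) = 28.09 mm.

28.09 mm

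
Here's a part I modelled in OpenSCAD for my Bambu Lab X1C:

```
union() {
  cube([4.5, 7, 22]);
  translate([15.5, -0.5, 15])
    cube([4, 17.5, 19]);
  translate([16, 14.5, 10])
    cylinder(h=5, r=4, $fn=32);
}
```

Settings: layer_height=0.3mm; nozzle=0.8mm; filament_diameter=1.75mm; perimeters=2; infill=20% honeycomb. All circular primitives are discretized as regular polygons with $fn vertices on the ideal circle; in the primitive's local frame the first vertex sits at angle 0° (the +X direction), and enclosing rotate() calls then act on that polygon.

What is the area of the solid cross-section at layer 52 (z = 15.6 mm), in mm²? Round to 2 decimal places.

At z = 15.6 mm: the 4.5×7 cube contributes its full rectangle (area 31.50 mm²); the 4×17.5 cube at (15.5, -0.5) contributes its full rectangle (area 70.00 mm²); the cylinder at (16, 14.5) is not intersected at this z (z outside [10, 15]); Taking the union: the 2 present regions are separate (no shared area or edge), so areas and boundary lengths simply add and each stays a separate island — area = 101.50 mm². Overall, the cross-section has 2 separate islands. Net area = 101.50 mm².

101.50 mm²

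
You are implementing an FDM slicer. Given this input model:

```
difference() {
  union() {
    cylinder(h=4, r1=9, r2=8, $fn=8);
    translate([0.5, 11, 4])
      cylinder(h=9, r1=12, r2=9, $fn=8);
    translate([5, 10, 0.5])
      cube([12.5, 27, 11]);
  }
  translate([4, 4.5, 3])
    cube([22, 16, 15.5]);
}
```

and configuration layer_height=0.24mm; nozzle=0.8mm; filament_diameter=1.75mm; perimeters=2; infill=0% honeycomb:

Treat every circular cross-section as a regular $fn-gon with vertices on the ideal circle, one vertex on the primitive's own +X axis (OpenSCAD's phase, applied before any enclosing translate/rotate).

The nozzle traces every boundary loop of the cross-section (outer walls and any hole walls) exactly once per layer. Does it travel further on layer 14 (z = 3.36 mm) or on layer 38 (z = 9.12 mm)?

layer 38 (z = 9.12 mm)

Layer 14 (z = 3.36): the cone: at t=0.840 of its height the radius interpolates to r₁+(r₂−r₁)t = 8.160, giving a regular 8-gon of that circumradius (perimeter = 2·8·8.160·sin(180°/8) = 49.96 mm); the cone at (0.5, 11) does not reach this height (z outside [4, 13]); the 12.5×27 cube at (5, 10) contributes its full rectangle (perimeter 79.00 mm); Merging all regions: the 2 present regions are separate (no shared area or edge), so areas and boundary lengths simply add and each stays a separate island — boundary = 128.96 mm; the 22×16 cube at (4, 4.5) contributes its full rectangle (perimeter 76.00 mm); After the difference (first − rest): starting from the result so far, the 22×16 cube at (4, 4.5) partially overlaps it — only the 134.48 mm² overlap (of its 352.00 mm²) is removed, clipping the outline — boundary = 108.97 mm. So its perimeter = 108.97 mm. Layer 38 (z = 9.12): the cone is absent (z outside [0, 4]); the cone at (0.5, 11): at t=0.569 of its height the radius interpolates to r₁+(r₂−r₁)t = 10.293, giving a regular 8-gon of that circumradius (perimeter = 2·8·10.293·sin(180°/8) = 63.03 mm); the 12.5×27 cube at (5, 10) contributes its full rectangle (perimeter 79.00 mm); Combining (union): the regions partially overlap (shared area 38.38 mm²), so the edge portions inside another operand are dropped and the merged outline is re-measured after clipping — boundary = 115.25 mm; the cube at (4, 4.5) (footprint 22×16) is included at this height (perimeter 76.00 mm); Subtracting the remaining from the first: starting from that combined region, the 22×16 cube at (4, 4.5) partially overlaps it — only the 169.71 mm² overlap (of its 352.00 mm²) is removed, clipping the outline — boundary = 121.47 mm. So its perimeter = 121.47 mm. Layer 38 is larger (121.47 vs 108.97 mm).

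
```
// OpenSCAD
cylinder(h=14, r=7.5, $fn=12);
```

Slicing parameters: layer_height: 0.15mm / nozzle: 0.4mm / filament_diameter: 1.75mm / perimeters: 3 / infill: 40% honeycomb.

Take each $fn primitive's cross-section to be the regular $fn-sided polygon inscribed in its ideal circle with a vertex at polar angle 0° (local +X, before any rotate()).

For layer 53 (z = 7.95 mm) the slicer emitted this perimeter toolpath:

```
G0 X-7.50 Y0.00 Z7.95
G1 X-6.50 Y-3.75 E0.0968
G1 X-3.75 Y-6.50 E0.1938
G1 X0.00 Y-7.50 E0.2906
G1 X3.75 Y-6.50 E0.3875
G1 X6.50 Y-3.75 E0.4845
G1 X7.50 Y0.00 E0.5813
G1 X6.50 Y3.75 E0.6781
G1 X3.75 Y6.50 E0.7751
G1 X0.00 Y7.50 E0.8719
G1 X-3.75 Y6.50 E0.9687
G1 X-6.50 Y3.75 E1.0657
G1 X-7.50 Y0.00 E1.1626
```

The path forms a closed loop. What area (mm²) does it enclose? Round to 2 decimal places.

168.88 mm²

Apply the shoelace formula to the sequence of (X, Y) vertices; enclosed area = 168.88 mm².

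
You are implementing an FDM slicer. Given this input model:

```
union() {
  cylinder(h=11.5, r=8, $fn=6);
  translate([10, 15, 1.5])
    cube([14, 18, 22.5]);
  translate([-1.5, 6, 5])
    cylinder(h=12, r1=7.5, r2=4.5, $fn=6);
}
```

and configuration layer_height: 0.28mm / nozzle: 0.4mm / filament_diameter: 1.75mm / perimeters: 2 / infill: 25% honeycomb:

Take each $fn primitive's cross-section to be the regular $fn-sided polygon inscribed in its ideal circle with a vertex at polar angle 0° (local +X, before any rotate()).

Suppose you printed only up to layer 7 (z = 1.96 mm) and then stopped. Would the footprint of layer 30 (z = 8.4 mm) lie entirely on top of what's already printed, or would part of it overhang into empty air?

part overhangs

Compare the two slices. At z = 1.96: the r=8 cylinder contributes a regular 6-gon of circumradius 8 (area = (6/2)·8.000²·sin(360°/6) = 166.28 mm²); the 14×18 cube at (10, 15) contributes its full rectangle (area 252.00 mm²); the cone at (-1.5, 6) is absent (z outside [5, 17]); Taking the union: the 2 present regions are separate (no shared area or edge), so areas and boundary lengths simply add and each stays a separate island — area = 418.28 mm². At z = 8.4: the cylinder: section is a regular 6-gon, circumradius r=8 (area = (6/2)·8.000²·sin(360°/6) = 166.28 mm²); the cube at (10, 15) is present — its section is the full 14×18 rectangle (area 252.00 mm²); the cone at (-1.5, 6) (r1=7.5→r2=4.5) has section circumradius 6.650 here — a regular 6-gon (area = (6/2)·6.650²·sin(360°/6) = 114.89 mm²); Combining (union): the regions partially overlap — summed areas 533.17 mm² minus the doubly-counted overlap 59.55 mm² gives 473.62 mm² — area = 473.62 mm². Checking containment: at z = 8.4 the cross-section extends beyond the z = 1.96 cross-section by about 55.34 mm².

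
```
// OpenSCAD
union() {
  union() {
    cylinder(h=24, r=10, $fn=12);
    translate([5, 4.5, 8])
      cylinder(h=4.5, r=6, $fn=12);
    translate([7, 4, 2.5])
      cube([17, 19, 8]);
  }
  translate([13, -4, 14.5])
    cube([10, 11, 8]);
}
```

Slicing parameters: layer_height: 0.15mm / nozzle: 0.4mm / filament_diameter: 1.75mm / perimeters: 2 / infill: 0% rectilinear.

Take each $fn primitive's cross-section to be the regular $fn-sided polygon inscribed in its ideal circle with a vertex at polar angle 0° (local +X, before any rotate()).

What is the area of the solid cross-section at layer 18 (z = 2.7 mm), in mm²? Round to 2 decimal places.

619.83 mm²

At z = 2.7 mm: the cylinder: section is a regular 12-gon, circumradius r=10 (area = (12/2)·10.000²·sin(360°/12) = 300.00 mm²); the cylinder at (5, 4.5) does not reach this height (z outside [8, 12.5]); the cube at (7, 4) (footprint 17×19) is included at this height (area 323.00 mm²); Taking the union: the regions partially overlap — summed areas 623.00 mm² minus the doubly-counted overlap 3.17 mm² gives 619.83 mm² — area = 619.83 mm²; the cube at (13, -4) does not reach this height (z outside [14.5, 22.5]); Combining (union): only the result so far is present, so the union is just that shape — area = 619.83 mm². Overall, the cross-section is a single solid region. Net area = 619.83 mm².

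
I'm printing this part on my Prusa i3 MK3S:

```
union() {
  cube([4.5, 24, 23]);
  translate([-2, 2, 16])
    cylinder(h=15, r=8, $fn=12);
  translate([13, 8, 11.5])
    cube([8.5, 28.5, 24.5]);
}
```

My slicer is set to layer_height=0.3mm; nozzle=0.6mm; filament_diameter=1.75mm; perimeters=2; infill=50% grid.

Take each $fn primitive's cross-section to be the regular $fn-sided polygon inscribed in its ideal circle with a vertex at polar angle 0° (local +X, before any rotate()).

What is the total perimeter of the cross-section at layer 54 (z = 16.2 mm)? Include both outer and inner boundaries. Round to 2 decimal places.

At z = 16.2 mm: the 4.5×24 cube contributes its full rectangle (perimeter 57.00 mm); the r=8 cylinder at (-2, 2) contributes a regular 12-gon of circumradius 8 (perimeter = 2·12·8.000·sin(180°/12) = 49.69 mm); the 8.5×28.5 cube at (13, 8) contributes its full rectangle (perimeter 74.00 mm); Combining (union): the regions partially overlap (shared area 37.59 mm²), so the edge portions inside another operand are dropped and the merged outline is re-measured after clipping — boundary = 154.69 mm. Overall, the cross-section has 2 separate islands. Total boundary length (outer) = 154.69 mm.

154.69 mm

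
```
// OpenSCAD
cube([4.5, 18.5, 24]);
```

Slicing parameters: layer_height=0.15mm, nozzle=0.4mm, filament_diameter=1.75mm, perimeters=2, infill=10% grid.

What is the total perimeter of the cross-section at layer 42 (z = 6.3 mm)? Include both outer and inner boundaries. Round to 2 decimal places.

At z = 6.3 mm: the cube is present — its section is the full 4.5×18.5 rectangle (perimeter 46.00 mm). Overall, the cross-section is a single solid region. Total boundary length (outer) = 46.00 mm.

46.00 mm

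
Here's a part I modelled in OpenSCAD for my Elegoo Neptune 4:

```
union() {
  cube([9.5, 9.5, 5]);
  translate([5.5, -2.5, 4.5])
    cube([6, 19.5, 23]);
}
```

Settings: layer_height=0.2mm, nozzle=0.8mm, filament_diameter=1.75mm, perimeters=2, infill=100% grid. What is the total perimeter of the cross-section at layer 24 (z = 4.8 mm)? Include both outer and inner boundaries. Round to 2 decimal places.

62.00 mm

At z = 4.8 mm: the 9.5×9.5 cube contributes its full rectangle (perimeter 38.00 mm); the cube at (5.5, -2.5) (footprint 6×19.5) is included at this height (perimeter 51.00 mm); Merging all regions: the regions partially overlap (shared area 38.00 mm²), so the edge portions inside another operand are dropped and the merged outline is re-measured after clipping — boundary = 62.00 mm. Overall, the cross-section is a single solid region. Total boundary length (outer) = 62.00 mm.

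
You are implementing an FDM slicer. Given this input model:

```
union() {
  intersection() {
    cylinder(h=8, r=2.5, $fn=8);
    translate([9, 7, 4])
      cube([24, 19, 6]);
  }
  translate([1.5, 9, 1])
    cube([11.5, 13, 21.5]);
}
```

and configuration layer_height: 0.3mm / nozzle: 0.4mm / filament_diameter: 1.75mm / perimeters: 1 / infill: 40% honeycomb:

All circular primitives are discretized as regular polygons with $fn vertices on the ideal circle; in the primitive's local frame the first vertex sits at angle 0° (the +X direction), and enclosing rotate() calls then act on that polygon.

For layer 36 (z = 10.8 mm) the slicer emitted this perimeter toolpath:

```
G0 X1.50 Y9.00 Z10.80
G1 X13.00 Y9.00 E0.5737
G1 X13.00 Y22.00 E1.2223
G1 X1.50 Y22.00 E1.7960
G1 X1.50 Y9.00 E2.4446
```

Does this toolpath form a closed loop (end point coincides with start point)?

yes

Start point (G0): (1.50, 9.00). End point (last G1): the path returns to the start — closed.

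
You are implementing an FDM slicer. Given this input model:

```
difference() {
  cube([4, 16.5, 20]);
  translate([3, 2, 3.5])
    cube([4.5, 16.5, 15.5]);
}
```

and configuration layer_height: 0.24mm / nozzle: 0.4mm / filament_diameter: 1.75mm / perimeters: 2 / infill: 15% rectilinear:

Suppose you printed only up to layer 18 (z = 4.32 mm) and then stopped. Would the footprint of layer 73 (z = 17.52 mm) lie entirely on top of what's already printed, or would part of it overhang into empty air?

entirely on top

Compare the two slices. At z = 4.32: the 4×16.5 cube contributes its full rectangle (area 66.00 mm²); the cube at (3, 2) (footprint 4.5×16.5) is included at this height (area 74.25 mm²); Taking the first minus the rest: starting from the 4×16.5 cube (66.00 mm²), the 4.5×16.5 cube at (3, 2) partially overlaps it — only the 14.50 mm² overlap (of its 74.25 mm²) is removed, clipping the outline — area = 51.50 mm². At z = 17.52: the cube is present — its section is the full 4×16.5 rectangle (area 66.00 mm²); the cube at (3, 2) (footprint 4.5×16.5) is included at this height (area 74.25 mm²); Subtracting the remaining from the first: starting from the 4×16.5 cube (66.00 mm²), the 4.5×16.5 cube at (3, 2) partially overlaps it — only the 14.50 mm² overlap (of its 74.25 mm²) is removed, clipping the outline — area = 51.50 mm². Checking containment: the cross-section at z = 17.52 is a subset of the cross-section at z = 4.32.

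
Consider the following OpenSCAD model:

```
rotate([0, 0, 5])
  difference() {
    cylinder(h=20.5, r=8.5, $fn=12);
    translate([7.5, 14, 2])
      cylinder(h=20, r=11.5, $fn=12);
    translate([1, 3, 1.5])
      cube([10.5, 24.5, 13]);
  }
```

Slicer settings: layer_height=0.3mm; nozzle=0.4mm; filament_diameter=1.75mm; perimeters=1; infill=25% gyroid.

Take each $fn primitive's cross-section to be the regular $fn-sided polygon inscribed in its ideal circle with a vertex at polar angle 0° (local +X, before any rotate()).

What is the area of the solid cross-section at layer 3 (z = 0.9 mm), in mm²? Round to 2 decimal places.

At z = 0.9 mm: the r=8.5 cylinder contributes a regular 12-gon of circumradius 8.5 (area = (12/2)·8.500²·sin(360°/12) = 216.75 mm²); the cylinder at (7.5, 14) does not reach this height (z outside [2, 22]); the cube at (1, 3) does not reach this height (z outside [1.5, 14.5]); Subtracting the remaining from the first: none of the subtracted shapes is present at this height, so the r=8.5 cylinder is unchanged — area = 216.75 mm²; (rotated 5° about Z; rotation is an isometry so areas/perimeters/island counts are preserved). Overall, the cross-section is a single solid region. Net area = 216.75 mm².

216.75 mm²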